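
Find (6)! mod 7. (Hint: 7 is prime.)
By Wilson's theorem, (6)! ≡ -1 ≡ 6 (mod 7)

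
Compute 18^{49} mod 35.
18

Using successive squaring:
Binary expansion of 49: 110001
Powers of 18 mod 35 (each is the square of the previous):
  18^1 ≡ 18 (mod 35)
  18^2 ≡ 18² = 324 ≡ 9 (mod 35)
  18^4 ≡ 9² = 81 ≡ 11 (mod 35)
  18^8 ≡ 11² = 121 ≡ 16 (mod 35)
  18^16 ≡ 16² = 256 ≡ 11 (mod 35)
  18^32 ≡ 11² = 121 ≡ 16 (mod 35)
49 = 32 + 16 + 1, so 18^49 = 18^32 × 18^16 × 18^1 ≡ 16 × 11 × 18 (mod 35)
Multiplying step by step:
  16 × 11 = 176 ≡ 1 (mod 35)
  1 × 18 = 18 ≡ 18 (mod 35)
Result: 18^49 ≡ 18 (mod 35)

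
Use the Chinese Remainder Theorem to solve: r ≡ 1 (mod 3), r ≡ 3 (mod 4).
M = 3 × 4 = 12. M₁ = 4, y₁ ≡ 1 (mod 3). M₂ = 3, y₂ ≡ 3 (mod 4). r = 1×4×1 + 3×3×3 ≡ 7 (mod 12)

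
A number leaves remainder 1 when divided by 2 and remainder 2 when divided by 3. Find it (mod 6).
M = 2 × 3 = 6. M₁ = 3, y₁ ≡ 1 (mod 2). M₂ = 2, y₂ ≡ 2 (mod 3). z = 1×3×1 + 2×2×2 ≡ 5 (mod 6)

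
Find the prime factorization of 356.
2^2 × 89

Divide by primes starting from smallest:
356 ÷ 2 = 178
178 ÷ 2 = 89
89 ÷ 89 = 1

356 = 2^2 × 89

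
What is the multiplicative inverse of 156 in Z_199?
156^(-1) ≡ 37 (mod 199). Verification: 156 × 37 = 5772 ≡ 1 (mod 199)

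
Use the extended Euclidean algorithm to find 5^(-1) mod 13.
Extended GCD: 5(-5) + 13(2) = 1. So 5^(-1) ≡ 8 ≡ 8 (mod 13). Verify: 5 × 8 = 40 ≡ 1 (mod 13)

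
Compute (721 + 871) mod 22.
8

(721 + 871) = 1592
1592 mod 22 = 8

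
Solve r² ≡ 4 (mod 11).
The square roots of 4 mod 11 are 9 and 2. Verify: 9² = 81 ≡ 4 (mod 11)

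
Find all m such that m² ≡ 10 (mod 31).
The square roots of 10 mod 31 are 14 and 17. Verify: 14² = 196 ≡ 10 (mod 31)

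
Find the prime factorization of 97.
97

Divide by primes starting from smallest:
97 ÷ 97 = 1

97 = 97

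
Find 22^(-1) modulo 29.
4

Using Extended Euclidean Algorithm:
gcd(22, 29) = 1
Bezout coefficients: 22 × 4 + 29 × -3 = 1
So 22 × 4 ≡ 1 (mod 29)
The inverse is 4 mod 29 = 4
Verification: 22 × 4 = 88 = 3 × 29 + 1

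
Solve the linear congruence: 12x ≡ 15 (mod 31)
9

Since gcd(12, 31) = 1 divides 15, a solution exists.
Multiply both sides by the inverse of 12 mod 31:
  12^(-1) mod 31 = 13
  x ≡ 13 × 15 ≡ 195 ≡ 9 (mod 31)
Verification: 12 × 9 = 108 = 3 × 31 + 15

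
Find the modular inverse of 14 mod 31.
14^(-1) ≡ 20 (mod 31). Verification: 14 × 20 = 280 ≡ 1 (mod 31)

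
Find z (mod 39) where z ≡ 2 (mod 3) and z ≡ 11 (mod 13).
M = 3 × 13 = 39. M₁ = 13, y₁ ≡ 1 (mod 3). M₂ = 3, y₂ ≡ 9 (mod 13). z = 2×13×1 + 11×3×9 ≡ 11 (mod 39)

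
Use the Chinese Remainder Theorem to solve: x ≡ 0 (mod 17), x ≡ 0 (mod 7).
0

Using the Chinese Remainder Theorem:
M = product of moduli = 119
For equation 1: M_1 = 7, 7 ≡ 7 (mod 17), inverse of 7 mod 17 is 5 (check: 7 × 5 = 35 ≡ 1 (mod 17))
For equation 2: M_2 = 17, 17 ≡ 3 (mod 7), inverse of 17 mod 7 is 5 (check: 3 × 5 = 15 ≡ 1 (mod 7))
Combine: x ≡ Σ r_i×M_i×(M_i⁻¹ mod m_i) = 0×7×5 + 0×17×5 = 0 + 0 = 0
0 mod 119 = 0
x ≡ 0 (mod 119)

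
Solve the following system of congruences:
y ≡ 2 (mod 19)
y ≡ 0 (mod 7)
21

Using the Chinese Remainder Theorem:
M = product of moduli = 133
For equation 1: M_1 = 7, 7 ≡ 7 (mod 19), inverse of 7 mod 19 is 11 (check: 7 × 11 = 77 ≡ 1 (mod 19))
For equation 2: M_2 = 19, 19 ≡ 5 (mod 7), inverse of 19 mod 7 is 3 (check: 5 × 3 = 15 ≡ 1 (mod 7))
Combine: y ≡ Σ r_i×M_i×(M_i⁻¹ mod m_i) = 2×7×11 + 0×19×3 = 154 + 0 = 154
154 mod 133 = 21
y ≡ 21 (mod 133)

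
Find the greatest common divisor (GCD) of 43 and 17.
1

Using the Euclidean algorithm:
43 = 2 × 17 + 9
17 = 1 × 9 + 8
9 = 1 × 8 + 1
8 = 8 × 1 + 0

GCD(43, 17) = 1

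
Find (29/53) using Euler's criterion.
(29/53) = 29^{26} mod 53 = 1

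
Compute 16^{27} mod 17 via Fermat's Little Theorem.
16

By Fermat's Little Theorem, a^(p-1) ≡ 1 (mod p) for prime p and gcd(a, p) = 1
Here p = 17, so 16^16 ≡ 1 (mod 17)
We can reduce the exponent: 27 mod 16 = 11
So 16^27 ≡ 16^11 (mod 17)
Computing: 16^11 mod 17 = 16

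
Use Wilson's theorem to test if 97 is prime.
(96)! mod 97 = 96. Since 96 ≡ -1 (mod 97), 97 is prime.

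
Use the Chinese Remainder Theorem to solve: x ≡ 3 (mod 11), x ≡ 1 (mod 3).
25

Using the Chinese Remainder Theorem:
M = product of moduli = 33
For equation 1: M_1 = 3, 3 ≡ 3 (mod 11), inverse of 3 mod 11 is 4 (check: 3 × 4 = 12 ≡ 1 (mod 11))
For equation 2: M_2 = 11, 11 ≡ 2 (mod 3), inverse of 11 mod 3 is 2 (check: 2 × 2 = 4 ≡ 1 (mod 3))
Combine: x ≡ Σ r_i×M_i×(M_i⁻¹ mod m_i) = 3×3×4 + 1×11×2 = 36 + 22 = 58
58 mod 33 = 25
x ≡ 25 (mod 33)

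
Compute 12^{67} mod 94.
16

Using successive squaring:
Binary expansion of 67: 1000011
Powers of 12 mod 94 (each is the square of the previous):
  12^1 ≡ 12 (mod 94)
  12^2 ≡ 12² = 144 ≡ 50 (mod 94)
  12^4 ≡ 50² = 2500 ≡ 56 (mod 94)
  12^8 ≡ 56² = 3136 ≡ 34 (mod 94)
  12^16 ≡ 34² = 1156 ≡ 28 (mod 94)
  12^32 ≡ 28² = 784 ≡ 32 (mod 94)
  12^64 ≡ 32² = 1024 ≡ 84 (mod 94)
67 = 64 + 2 + 1, so 12^67 = 12^64 × 12^2 × 12^1 ≡ 84 × 50 × 12 (mod 94)
Multiplying step by step:
  84 × 50 = 4200 ≡ 64 (mod 94)
  64 × 12 = 768 ≡ 16 (mod 94)
Result: 12^67 ≡ 16 (mod 94)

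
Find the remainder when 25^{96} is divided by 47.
By Fermat: 25^{46} ≡ 1 (mod 47). 96 = 2×46 + 4. So 25^{96} ≡ 25^{4} ≡ 8 (mod 47)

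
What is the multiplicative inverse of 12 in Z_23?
2

Using Extended Euclidean Algorithm:
gcd(12, 23) = 1
Bezout coefficients: 12 × 2 + 23 × -1 = 1
So 12 × 2 ≡ 1 (mod 23)
The inverse is 2 mod 23 = 2
Verification: 12 × 2 = 24 = 1 × 23 + 1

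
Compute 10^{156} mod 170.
30

Using successive squaring:
Binary expansion of 156: 10011100
Powers of 10 mod 170 (each is the square of the previous):
  10^1 ≡ 10 (mod 170)
  10^2 ≡ 10² = 100 ≡ 100 (mod 170)
  10^4 ≡ 100² = 10000 ≡ 140 (mod 170)
  10^8 ≡ 140² = 19600 ≡ 50 (mod 170)
  10^16 ≡ 50² = 2500 ≡ 120 (mod 170)
  10^32 ≡ 120² = 14400 ≡ 120 (mod 170)
  10^64 ≡ 120² = 14400 ≡ 120 (mod 170)
  10^128 ≡ 120² = 14400 ≡ 120 (mod 170)
156 = 128 + 16 + 8 + 4, so 10^156 = 10^128 × 10^16 × 10^8 × 10^4 ≡ 120 × 120 × 50 × 140 (mod 170)
Multiplying step by step:
  120 × 120 = 14400 ≡ 120 (mod 170)
  120 × 50 = 6000 ≡ 50 (mod 170)
  50 × 140 = 7000 ≡ 30 (mod 170)
Result: 10^156 ≡ 30 (mod 170)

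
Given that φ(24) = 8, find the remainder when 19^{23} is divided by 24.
By Euler: 19^{8} ≡ 1 (mod 24) since gcd(19, 24) = 1. 23 = 2×8 + 7. So 19^{23} ≡ 19^{7} ≡ 19 (mod 24)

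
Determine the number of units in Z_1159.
1080

Prime factorization: 1159 = 19 × 61
Using the formula φ(n) = n × Π(1 - 1/p) for each prime factor p:
φ(1159) = 1159 × (1 - 1/19) × (1 - 1/61)
φ(1159) = 1080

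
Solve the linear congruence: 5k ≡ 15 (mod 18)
3

Since gcd(5, 18) = 1 divides 15, a solution exists.
Multiply both sides by the inverse of 5 mod 18:
  5^(-1) mod 18 = 11
  x ≡ 11 × 15 ≡ 165 ≡ 3 (mod 18)
Verification: 5 × 3 = 15 = 0 × 18 + 15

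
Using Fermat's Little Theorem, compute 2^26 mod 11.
By Fermat: 2^{10} ≡ 1 (mod 11). 26 = 2×10 + 6. So 2^{26} ≡ 2^{6} ≡ 9 (mod 11)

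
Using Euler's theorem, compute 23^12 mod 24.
By Euler: 23^{8} ≡ 1 (mod 24) since gcd(23, 24) = 1. 12 = 1×8 + 4. So 23^{12} ≡ 23^{4} ≡ 1 (mod 24)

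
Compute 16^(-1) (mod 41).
16^(-1) ≡ 18 (mod 41). Verification: 16 × 18 = 288 ≡ 1 (mod 41)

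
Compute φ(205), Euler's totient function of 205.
160

Prime factorization: 205 = 5 × 41
Using the formula φ(n) = n × Π(1 - 1/p) for each prime factor p:
φ(205) = 205 × (1 - 1/5) × (1 - 1/41)
φ(205) = 160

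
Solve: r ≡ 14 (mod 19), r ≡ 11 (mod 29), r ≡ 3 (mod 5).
M = 19 × 29 × 5 = 2755. M₁ = 145, y₁ ≡ 8 (mod 19). M₂ = 95, y₂ ≡ 11 (mod 29). M₃ = 551, y₃ ≡ 1 (mod 5). r = 14×145×8 + 11×95×11 + 3×551×1 ≡ 1838 (mod 2755)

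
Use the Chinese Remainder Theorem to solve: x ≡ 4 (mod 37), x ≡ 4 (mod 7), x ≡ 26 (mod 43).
5702

Using the Chinese Remainder Theorem:
M = product of moduli = 11137
For equation 1: M_1 = 301, 301 ≡ 5 (mod 37), inverse of 301 mod 37 is 15 (check: 5 × 15 = 75 ≡ 1 (mod 37))
For equation 2: M_2 = 1591, 1591 ≡ 2 (mod 7), inverse of 1591 mod 7 is 4 (check: 2 × 4 = 8 ≡ 1 (mod 7))
For equation 3: M_3 = 259, 259 ≡ 1 (mod 43), inverse of 259 mod 43 is 1 (check: 1 × 1 = 1 ≡ 1 (mod 43))
Combine: x ≡ Σ r_i×M_i×(M_i⁻¹ mod m_i) = 4×301×15 + 4×1591×4 + 26×259×1 = 18060 + 25456 + 6734 = 50250
50250 mod 11137 = 5702
x ≡ 5702 (mod 11137)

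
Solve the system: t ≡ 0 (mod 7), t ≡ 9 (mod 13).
M = 7 × 13 = 91. M₁ = 13, y₁ ≡ 6 (mod 7). M₂ = 7, y₂ ≡ 2 (mod 13). t = 0×13×6 + 9×7×2 ≡ 35 (mod 91)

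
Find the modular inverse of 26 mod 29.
26^(-1) ≡ 19 (mod 29). Verification: 26 × 19 = 494 ≡ 1 (mod 29)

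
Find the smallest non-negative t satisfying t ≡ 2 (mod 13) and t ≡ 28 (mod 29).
M = 13 × 29 = 377. M₁ = 29, y₁ ≡ 9 (mod 13). M₂ = 13, y₂ ≡ 9 (mod 29). t = 2×29×9 + 28×13×9 ≡ 28 (mod 377)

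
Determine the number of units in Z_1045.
720

Prime factorization: 1045 = 5 × 11 × 19
Using the formula φ(n) = n × Π(1 - 1/p) for each prime factor p:
φ(1045) = 1045 × (1 - 1/5) × (1 - 1/11) × (1 - 1/19)
φ(1045) = 720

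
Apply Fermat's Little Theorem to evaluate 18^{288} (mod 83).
65

By Fermat's Little Theorem, a^(p-1) ≡ 1 (mod p) for prime p and gcd(a, p) = 1
Here p = 83, so 18^82 ≡ 1 (mod 83)
We can reduce the exponent: 288 mod 82 = 42
So 18^288 ≡ 18^42 (mod 83)
Computing: 18^42 mod 83 = 65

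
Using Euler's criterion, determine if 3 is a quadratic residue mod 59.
By Euler's criterion: 3^{29} ≡ 1 (mod 59). Since this equals 1, 3 is a QR.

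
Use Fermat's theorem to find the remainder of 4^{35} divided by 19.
5

By Fermat's Little Theorem, a^(p-1) ≡ 1 (mod p) for prime p and gcd(a, p) = 1
Here p = 19, so 4^18 ≡ 1 (mod 19)
We can reduce the exponent: 35 mod 18 = 17
So 4^35 ≡ 4^17 (mod 19)
Computing: 4^17 mod 19 = 5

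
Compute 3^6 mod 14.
6 = 4 + 2 (binary 110). Repeated squaring mod 14: 3^1 ≡ 3; 3^2 ≡ 3² = 9 ≡ 9; 3^4 ≡ 9² = 81 ≡ 11. Multiply: 3^6 = 3^4 × 3^2 ≡ 11 × 9 (mod 14): 11 × 9 = 99 ≡ 1. So 3^6 ≡ 1 (mod 14).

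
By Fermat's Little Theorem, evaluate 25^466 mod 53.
By Fermat: 25^{52} ≡ 1 (mod 53). 466 = 8×52 + 50. So 25^{466} ≡ 25^{50} ≡ 24 (mod 53)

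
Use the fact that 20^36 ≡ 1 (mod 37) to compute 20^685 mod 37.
By Fermat: 20^{36} ≡ 1 (mod 37). 685 ≡ 1 (mod 36). So 20^{685} ≡ 20^{1} ≡ 20 (mod 37)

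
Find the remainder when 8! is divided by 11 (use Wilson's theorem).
(10)! = (8)! × (9) × (10) ≡ -1 (mod 11). So (8)! ≡ -1 × [(10)(9)]^(-1) ≡ 5 (mod 11)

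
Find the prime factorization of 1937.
13 × 149

Divide by primes starting from smallest:
1937 ÷ 13 = 149
149 ÷ 149 = 1

1937 = 13 × 149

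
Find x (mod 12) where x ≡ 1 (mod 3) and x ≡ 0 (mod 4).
M = 3 × 4 = 12. M₁ = 4, y₁ ≡ 1 (mod 3). M₂ = 3, y₂ ≡ 3 (mod 4). x = 1×4×1 + 0×3×3 ≡ 4 (mod 12)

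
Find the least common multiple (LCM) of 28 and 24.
168

First find GCD(28, 24) using the Euclidean algorithm:
28 = 1 × 24 + 4
24 = 6 × 4 + 0
GCD(28, 24) = 4

LCM formula: LCM(a, b) = (a × b) / GCD(a, b)
LCM(28, 24) = (28 × 24) / 4
LCM(28, 24) = 672 / 4
LCM(28, 24) = 168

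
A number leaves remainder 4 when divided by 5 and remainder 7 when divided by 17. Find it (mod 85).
M = 5 × 17 = 85. M₁ = 17, y₁ ≡ 3 (mod 5). M₂ = 5, y₂ ≡ 7 (mod 17). x = 4×17×3 + 7×5×7 ≡ 24 (mod 85)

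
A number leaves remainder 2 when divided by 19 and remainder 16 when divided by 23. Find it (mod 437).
M = 19 × 23 = 437. M₁ = 23, y₁ ≡ 5 (mod 19). M₂ = 19, y₂ ≡ 17 (mod 23). x = 2×23×5 + 16×19×17 ≡ 154 (mod 437)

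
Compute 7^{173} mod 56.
7

Using successive squaring:
Binary expansion of 173: 10101101
Powers of 7 mod 56 (each is the square of the previous):
  7^1 ≡ 7 (mod 56)
  7^2 ≡ 7² = 49 ≡ 49 (mod 56)
  7^4 ≡ 49² = 2401 ≡ 49 (mod 56)
  7^8 ≡ 49² = 2401 ≡ 49 (mod 56)
  7^16 ≡ 49² = 2401 ≡ 49 (mod 56)
  7^32 ≡ 49² = 2401 ≡ 49 (mod 56)
  7^64 ≡ 49² = 2401 ≡ 49 (mod 56)
  7^128 ≡ 49² = 2401 ≡ 49 (mod 56)
173 = 128 + 32 + 8 + 4 + 1, so 7^173 = 7^128 × 7^32 × 7^8 × 7^4 × 7^1 ≡ 49 × 49 × 49 × 49 × 7 (mod 56)
Multiplying step by step:
  49 × 49 = 2401 ≡ 49 (mod 56)
  49 × 49 = 2401 ≡ 49 (mod 56)
  49 × 49 = 2401 ≡ 49 (mod 56)
  49 × 7 = 343 ≡ 7 (mod 56)
Result: 7^173 ≡ 7 (mod 56)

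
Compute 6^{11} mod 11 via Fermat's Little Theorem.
6

By Fermat's Little Theorem, a^(p-1) ≡ 1 (mod p) for prime p and gcd(a, p) = 1
Here p = 11, so 6^10 ≡ 1 (mod 11)
We can reduce the exponent: 11 mod 10 = 1
So 6^11 ≡ 6^1 (mod 11)
Computing: 6^1 mod 11 = 6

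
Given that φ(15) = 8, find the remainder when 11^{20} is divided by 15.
By Euler: 11^{8} ≡ 1 (mod 15) since gcd(11, 15) = 1. 20 = 2×8 + 4. So 11^{20} ≡ 11^{4} ≡ 1 (mod 15)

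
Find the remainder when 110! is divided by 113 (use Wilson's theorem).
(112)! = (110)! × (111) × (112) ≡ -1 (mod 113). So (110)! ≡ -1 × [(112)(111)]^(-1) ≡ 56 (mod 113)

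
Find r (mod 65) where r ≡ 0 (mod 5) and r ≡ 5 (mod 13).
M = 5 × 13 = 65. M₁ = 13, y₁ ≡ 2 (mod 5). M₂ = 5, y₂ ≡ 8 (mod 13). r = 0×13×2 + 5×5×8 ≡ 5 (mod 65)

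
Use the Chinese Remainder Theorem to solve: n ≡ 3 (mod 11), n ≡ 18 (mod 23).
179

Using the Chinese Remainder Theorem:
M = product of moduli = 253
For equation 1: M_1 = 23, 23 ≡ 1 (mod 11), inverse of 23 mod 11 is 1 (check: 1 × 1 = 1 ≡ 1 (mod 11))
For equation 2: M_2 = 11, 11 ≡ 11 (mod 23), inverse of 11 mod 23 is 21 (check: 11 × 21 = 231 ≡ 1 (mod 23))
Combine: n ≡ Σ r_i×M_i×(M_i⁻¹ mod m_i) = 3×23×1 + 18×11×21 = 69 + 4158 = 4227
4227 mod 253 = 179
n ≡ 179 (mod 253)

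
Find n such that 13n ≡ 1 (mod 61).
13^(-1) ≡ 47 (mod 61). Verification: 13 × 47 = 611 ≡ 1 (mod 61)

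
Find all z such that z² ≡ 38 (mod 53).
The square roots of 38 mod 53 are 12 and 41. Verify: 12² = 144 ≡ 38 (mod 53)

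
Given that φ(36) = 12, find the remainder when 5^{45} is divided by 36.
By Euler: 5^{12} ≡ 1 (mod 36) since gcd(5, 36) = 1. 45 = 3×12 + 9. So 5^{45} ≡ 5^{9} ≡ 17 (mod 36)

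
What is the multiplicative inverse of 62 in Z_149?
62^(-1) ≡ 137 (mod 149). Verification: 62 × 137 = 8494 ≡ 1 (mod 149)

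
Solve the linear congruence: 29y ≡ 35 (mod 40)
15

Since gcd(29, 40) = 1 divides 35, a solution exists.
Multiply both sides by the inverse of 29 mod 40:
  29^(-1) mod 40 = 29
  x ≡ 29 × 35 ≡ 1015 ≡ 15 (mod 40)
Verification: 29 × 15 = 435 = 10 × 40 + 35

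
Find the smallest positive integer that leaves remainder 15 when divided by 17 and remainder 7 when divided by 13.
M = 17 × 13 = 221. M₁ = 13, y₁ ≡ 4 (mod 17). M₂ = 17, y₂ ≡ 10 (mod 13). z = 15×13×4 + 7×17×10 ≡ 202 (mod 221). The smallest positive such number is 202.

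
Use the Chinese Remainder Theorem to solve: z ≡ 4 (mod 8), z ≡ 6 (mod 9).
M = 8 × 9 = 72. M₁ = 9, y₁ ≡ 1 (mod 8). M₂ = 8, y₂ ≡ 8 (mod 9). z = 4×9×1 + 6×8×8 ≡ 60 (mod 72)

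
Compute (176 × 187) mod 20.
12

(176 × 187) = 32912
32912 mod 20 = 12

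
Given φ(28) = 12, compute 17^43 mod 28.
By Euler: 17^{12} ≡ 1 (mod 28) since gcd(17, 28) = 1. 43 = 3×12 + 7. So 17^{43} ≡ 17^{7} ≡ 17 (mod 28)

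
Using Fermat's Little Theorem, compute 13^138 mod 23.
By Fermat: 13^{22} ≡ 1 (mod 23). 138 = 6×22 + 6. So 13^{138} ≡ 13^{6} ≡ 6 (mod 23)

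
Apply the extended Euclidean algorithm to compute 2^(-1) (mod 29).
Extended GCD: 2(-14) + 29(1) = 1. So 2^(-1) ≡ 15 ≡ 15 (mod 29). Verify: 2 × 15 = 30 ≡ 1 (mod 29)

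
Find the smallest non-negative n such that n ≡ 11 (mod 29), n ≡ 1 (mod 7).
127

Using the Chinese Remainder Theorem:
M = product of moduli = 203
For equation 1: M_1 = 7, 7 ≡ 7 (mod 29), inverse of 7 mod 29 is 25 (check: 7 × 25 = 175 ≡ 1 (mod 29))
For equation 2: M_2 = 29, 29 ≡ 1 (mod 7), inverse of 29 mod 7 is 1 (check: 1 × 1 = 1 ≡ 1 (mod 7))
Combine: n ≡ Σ r_i×M_i×(M_i⁻¹ mod m_i) = 11×7×25 + 1×29×1 = 1925 + 29 = 1954
1954 mod 203 = 127
n ≡ 127 (mod 203)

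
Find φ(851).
792

Prime factorization: 851 = 23 × 37
Using the formula φ(n) = n × Π(1 - 1/p) for each prime factor p:
φ(851) = 851 × (1 - 1/23) × (1 - 1/37)
φ(851) = 792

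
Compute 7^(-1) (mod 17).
7^(-1) ≡ 5 (mod 17). Verification: 7 × 5 = 35 ≡ 1 (mod 17)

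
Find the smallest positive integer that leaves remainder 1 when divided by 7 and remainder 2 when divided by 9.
M = 7 × 9 = 63. M₁ = 9, y₁ ≡ 4 (mod 7). M₂ = 7, y₂ ≡ 4 (mod 9). t = 1×9×4 + 2×7×4 ≡ 29 (mod 63). The smallest positive such number is 29.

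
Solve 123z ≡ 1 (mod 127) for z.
123^(-1) ≡ 95 (mod 127). Verification: 123 × 95 = 11685 ≡ 1 (mod 127)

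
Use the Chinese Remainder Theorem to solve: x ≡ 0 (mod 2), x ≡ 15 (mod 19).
34

Using the Chinese Remainder Theorem:
M = product of moduli = 38
For equation 1: M_1 = 19, 19 ≡ 1 (mod 2), inverse of 19 mod 2 is 1 (check: 1 × 1 = 1 ≡ 1 (mod 2))
For equation 2: M_2 = 2, 2 ≡ 2 (mod 19), inverse of 2 mod 19 is 10 (check: 2 × 10 = 20 ≡ 1 (mod 19))
Combine: x ≡ Σ r_i×M_i×(M_i⁻¹ mod m_i) = 0×19×1 + 15×2×10 = 0 + 300 = 300
300 mod 38 = 34
x ≡ 34 (mod 38)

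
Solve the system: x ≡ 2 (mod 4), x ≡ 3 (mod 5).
M = 4 × 5 = 20. M₁ = 5, y₁ ≡ 1 (mod 4). M₂ = 4, y₂ ≡ 4 (mod 5). x = 2×5×1 + 3×4×4 ≡ 18 (mod 20)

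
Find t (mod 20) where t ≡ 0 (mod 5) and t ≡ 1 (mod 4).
M = 5 × 4 = 20. M₁ = 4, y₁ ≡ 4 (mod 5). M₂ = 5, y₂ ≡ 1 (mod 4). t = 0×4×4 + 1×5×1 ≡ 5 (mod 20)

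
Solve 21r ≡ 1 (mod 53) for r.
21^(-1) ≡ 48 (mod 53). Verification: 21 × 48 = 1008 ≡ 1 (mod 53)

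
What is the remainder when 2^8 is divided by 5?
8 = 8 (binary 1000). Repeated squaring mod 5: 2^1 ≡ 2; 2^2 ≡ 2² = 4 ≡ 4; 2^4 ≡ 4² = 16 ≡ 1; 2^8 ≡ 1² = 1 ≡ 1. So 2^8 ≡ 1 (mod 5).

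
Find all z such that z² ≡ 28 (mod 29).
The square roots of 28 mod 29 are 12 and 17. Verify: 12² = 144 ≡ 28 (mod 29)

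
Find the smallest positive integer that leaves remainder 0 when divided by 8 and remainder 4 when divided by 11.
M = 8 × 11 = 88. M₁ = 11, y₁ ≡ 3 (mod 8). M₂ = 8, y₂ ≡ 7 (mod 11). m = 0×11×3 + 4×8×7 ≡ 48 (mod 88). The smallest positive such number is 48.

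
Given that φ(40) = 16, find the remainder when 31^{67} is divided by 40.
By Euler: 31^{16} ≡ 1 (mod 40) since gcd(31, 40) = 1. 67 = 4×16 + 3. So 31^{67} ≡ 31^{3} ≡ 31 (mod 40)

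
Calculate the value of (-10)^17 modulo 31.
Using repeated squaring. (-10) ≡ 21 (mod 31). 17 = 16 + 1 (binary 10001). Repeated squaring mod 31: 21^1 ≡ 21; 21^2 ≡ 21² = 441 ≡ 7; 21^4 ≡ 7² = 49 ≡ 18; 21^8 ≡ 18² = 324 ≡ 14; 21^16 ≡ 14² = 196 ≡ 10. Multiply: (-10)^17 ≡ 21^16 × 21^1 ≡ 10 × 21 (mod 31): 10 × 21 = 210 ≡ 24. So (-10)^17 ≡ 24 (mod 31).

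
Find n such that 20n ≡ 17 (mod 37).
36

Since gcd(20, 37) = 1 divides 17, a solution exists.
Multiply both sides by the inverse of 20 mod 37:
  20^(-1) mod 37 = 13
  x ≡ 13 × 17 ≡ 221 ≡ 36 (mod 37)
Verification: 20 × 36 = 720 = 19 × 37 + 17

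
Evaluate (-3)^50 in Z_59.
Using repeated squaring. (-3) ≡ 56 (mod 59). 50 = 32 + 16 + 2 (binary 110010). Repeated squaring mod 59: 56^1 ≡ 56; 56^2 ≡ 56² = 3136 ≡ 9; 56^4 ≡ 9² = 81 ≡ 22; 56^8 ≡ 22² = 484 ≡ 12; 56^16 ≡ 12² = 144 ≡ 26; 56^32 ≡ 26² = 676 ≡ 27. Multiply: (-3)^50 ≡ 56^32 × 56^16 × 56^2 ≡ 27 × 26 × 9 (mod 59): 27 × 26 = 702 ≡ 53; 53 × 9 = 477 ≡ 5. So (-3)^50 ≡ 5 (mod 59).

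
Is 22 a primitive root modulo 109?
p - 1 = 108 has prime divisors 2, 3. Check 22^(108/q) mod 109 for each: 22^(108/2) = 22^54 ≡ 1, 22^(108/3) = 22^36 ≡ 45 (mod 109). Since 22^54 ≡ 1 (mod 109), the order of 22 divides 54 (in fact the order is 27) ≠ 108, so it is not a primitive root.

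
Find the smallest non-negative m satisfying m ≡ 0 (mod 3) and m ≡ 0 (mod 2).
M = 3 × 2 = 6. M₁ = 2, y₁ ≡ 2 (mod 3). M₂ = 3, y₂ ≡ 1 (mod 2). m = 0×2×2 + 0×3×1 ≡ 0 (mod 6)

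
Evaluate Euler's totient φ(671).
600

Prime factorization: 671 = 11 × 61
Using the formula φ(n) = n × Π(1 - 1/p) for each prime factor p:
φ(671) = 671 × (1 - 1/11) × (1 - 1/61)
φ(671) = 600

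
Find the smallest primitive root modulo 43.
3

A primitive root g modulo p has order p-1 = 42
Prime divisors of 42: [2, 3, 7]
g is a primitive root iff g^(42/q) ≢ 1 (mod 43) for each prime divisor q
Testing small values:
  g = 2: 2^21 ≡ 42, 2^14 ≡ 1, 2^6 ≡ 21 (mod 43) → 2^14 ≡ 1, not primitive root
  g = 3: 3^21 ≡ 42, 3^14 ≡ 36, 3^6 ≡ 41 (mod 43) → none is 1, primitive root!
The smallest primitive root is 3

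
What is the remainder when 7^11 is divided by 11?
Using Fermat: 7^{10} ≡ 1 (mod 11). 11 ≡ 1 (mod 10). So 7^{11} ≡ 7^{1} ≡ 7 (mod 11)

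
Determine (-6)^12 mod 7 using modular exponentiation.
Using Fermat: (-6)^{6} ≡ 1 (mod 7). 12 ≡ 0 (mod 6). So (-6)^{12} ≡ (-6)^{0} ≡ 1 (mod 7)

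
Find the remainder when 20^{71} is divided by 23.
By Fermat: 20^{22} ≡ 1 (mod 23). 71 = 3×22 + 5. So 20^{71} ≡ 20^{5} ≡ 10 (mod 23)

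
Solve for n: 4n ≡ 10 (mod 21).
13

Since gcd(4, 21) = 1 divides 10, a solution exists.
Multiply both sides by the inverse of 4 mod 21:
  4^(-1) mod 21 = 16
  x ≡ 16 × 10 ≡ 160 ≡ 13 (mod 21)
Verification: 4 × 13 = 52 = 2 × 21 + 10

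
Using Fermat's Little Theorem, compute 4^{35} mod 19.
5

By Fermat's Little Theorem, a^(p-1) ≡ 1 (mod p) for prime p and gcd(a, p) = 1
Here p = 19, so 4^18 ≡ 1 (mod 19)
We can reduce the exponent: 35 mod 18 = 17
So 4^35 ≡ 4^17 (mod 19)
Computing: 4^17 mod 19 = 5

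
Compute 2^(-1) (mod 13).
2^(-1) ≡ 7 (mod 13). Verification: 2 × 7 = 14 ≡ 1 (mod 13)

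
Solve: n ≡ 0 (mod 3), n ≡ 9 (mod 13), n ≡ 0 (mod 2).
M = 3 × 13 × 2 = 78. M₁ = 26, y₁ ≡ 2 (mod 3). M₂ = 6, y₂ ≡ 11 (mod 13). M₃ = 39, y₃ ≡ 1 (mod 2). n = 0×26×2 + 9×6×11 + 0×39×1 ≡ 48 (mod 78)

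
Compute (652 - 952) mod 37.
33

(652 - 952) = -300
-300 mod 37 = 33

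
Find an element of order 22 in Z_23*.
5 has order 22 mod 23 since 5^{22} ≡ 1 (mod 23) and no smaller power works.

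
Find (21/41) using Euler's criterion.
(21/41) = 21^{20} mod 41 = 1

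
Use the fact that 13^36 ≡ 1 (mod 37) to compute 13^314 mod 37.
By Fermat: 13^{36} ≡ 1 (mod 37). 314 = 8×36 + 26. So 13^{314} ≡ 13^{26} ≡ 28 (mod 37)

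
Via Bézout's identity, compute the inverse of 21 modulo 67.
Extended GCD: 21(16) + 67(-5) = 1. So 21^(-1) ≡ 16 ≡ 16 (mod 67). Verify: 21 × 16 = 336 ≡ 1 (mod 67)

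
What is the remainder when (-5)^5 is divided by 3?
(-5) ≡ 1 (mod 3). 5 = 4 + 1 (binary 101). Repeated squaring mod 3: 1^1 ≡ 1; 1^2 ≡ 1² = 1 ≡ 1; 1^4 ≡ 1² = 1 ≡ 1. Multiply: (-5)^5 ≡ 1^4 × 1^1 ≡ 1 × 1 (mod 3): 1 × 1 = 1 ≡ 1. So (-5)^5 ≡ 1 (mod 3).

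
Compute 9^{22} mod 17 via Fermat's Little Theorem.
4

By Fermat's Little Theorem, a^(p-1) ≡ 1 (mod p) for prime p and gcd(a, p) = 1
Here p = 17, so 9^16 ≡ 1 (mod 17)
We can reduce the exponent: 22 mod 16 = 6
So 9^22 ≡ 9^6 (mod 17)
Computing: 9^6 mod 17 = 4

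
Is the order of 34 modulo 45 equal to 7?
No, the actual order is 6, not 7.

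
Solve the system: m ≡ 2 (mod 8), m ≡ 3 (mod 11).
M = 8 × 11 = 88. M₁ = 11, y₁ ≡ 3 (mod 8). M₂ = 8, y₂ ≡ 7 (mod 11). m = 2×11×3 + 3×8×7 ≡ 58 (mod 88)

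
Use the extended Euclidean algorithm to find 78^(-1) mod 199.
Extended GCD: 78(74) + 199(-29) = 1. So 78^(-1) ≡ 74 ≡ 74 (mod 199). Verify: 78 × 74 = 5772 ≡ 1 (mod 199)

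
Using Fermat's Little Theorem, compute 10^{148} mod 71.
50

By Fermat's Little Theorem, a^(p-1) ≡ 1 (mod p) for prime p and gcd(a, p) = 1
Here p = 71, so 10^70 ≡ 1 (mod 71)
We can reduce the exponent: 148 mod 70 = 8
So 10^148 ≡ 10^8 (mod 71)
Computing: 10^8 mod 71 = 50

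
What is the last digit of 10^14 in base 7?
Using Fermat: 10^{6} ≡ 1 (mod 7). 14 ≡ 2 (mod 6). So 10^{14} ≡ 10^{2} ≡ 2 (mod 7)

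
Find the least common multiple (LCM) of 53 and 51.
2703

First find GCD(53, 51) using the Euclidean algorithm:
53 = 1 × 51 + 2
51 = 25 × 2 + 1
2 = 2 × 1 + 0
GCD(53, 51) = 1

LCM formula: LCM(a, b) = (a × b) / GCD(a, b)
LCM(53, 51) = (53 × 51) / 1
LCM(53, 51) = 2703 / 1
LCM(53, 51) = 2703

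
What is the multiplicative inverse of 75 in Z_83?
31

Using Extended Euclidean Algorithm:
gcd(75, 83) = 1
Bezout coefficients: 75 × 31 + 83 × -28 = 1
So 75 × 31 ≡ 1 (mod 83)
The inverse is 31 mod 83 = 31
Verification: 75 × 31 = 2325 = 28 × 83 + 1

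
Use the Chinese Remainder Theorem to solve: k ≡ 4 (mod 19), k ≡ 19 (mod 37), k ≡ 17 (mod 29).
17446

Using the Chinese Remainder Theorem:
M = product of moduli = 20387
For equation 1: M_1 = 1073, 1073 ≡ 9 (mod 19), inverse of 1073 mod 19 is 17 (check: 9 × 17 = 153 ≡ 1 (mod 19))
For equation 2: M_2 = 551, 551 ≡ 33 (mod 37), inverse of 551 mod 37 is 9 (check: 33 × 9 = 297 ≡ 1 (mod 37))
For equation 3: M_3 = 703, 703 ≡ 7 (mod 29), inverse of 703 mod 29 is 25 (check: 7 × 25 = 175 ≡ 1 (mod 29))
Combine: k ≡ Σ r_i×M_i×(M_i⁻¹ mod m_i) = 4×1073×17 + 19×551×9 + 17×703×25 = 72964 + 94221 + 298775 = 465960
465960 mod 20387 = 17446
k ≡ 17446 (mod 20387)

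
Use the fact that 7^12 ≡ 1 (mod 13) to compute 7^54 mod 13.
By Fermat: 7^{12} ≡ 1 (mod 13). 54 = 4×12 + 6. So 7^{54} ≡ 7^{6} ≡ 12 (mod 13)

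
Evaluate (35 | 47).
(35/47) = 35^{23} mod 47 = -1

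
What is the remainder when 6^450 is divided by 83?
Using Fermat: 6^{82} ≡ 1 (mod 83). 450 ≡ 40 (mod 82). So 6^{450} ≡ 6^{40} ≡ 69 (mod 83)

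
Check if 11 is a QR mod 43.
By Euler's criterion: 11^{21} ≡ 1 (mod 43). Since this equals 1, 11 is a QR.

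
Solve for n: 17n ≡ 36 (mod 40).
28

Since gcd(17, 40) = 1 divides 36, a solution exists.
Multiply both sides by the inverse of 17 mod 40:
  17^(-1) mod 40 = 33
  x ≡ 33 × 36 ≡ 1188 ≡ 28 (mod 40)
Verification: 17 × 28 = 476 = 11 × 40 + 36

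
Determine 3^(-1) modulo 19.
3^(-1) ≡ 13 (mod 19). Verification: 3 × 13 = 39 ≡ 1 (mod 19)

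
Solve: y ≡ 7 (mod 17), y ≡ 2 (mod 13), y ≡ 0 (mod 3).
M = 17 × 13 × 3 = 663. M₁ = 39, y₁ ≡ 7 (mod 17). M₂ = 51, y₂ ≡ 12 (mod 13). M₃ = 221, y₃ ≡ 2 (mod 3). y = 7×39×7 + 2×51×12 + 0×221×2 ≡ 483 (mod 663)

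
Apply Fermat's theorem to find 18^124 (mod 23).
By Fermat: 18^{22} ≡ 1 (mod 23). 124 = 5×22 + 14. So 18^{124} ≡ 18^{14} ≡ 13 (mod 23)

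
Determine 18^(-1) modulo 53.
18^(-1) ≡ 3 (mod 53). Verification: 18 × 3 = 54 ≡ 1 (mod 53)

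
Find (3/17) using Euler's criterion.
(3/17) = 3^{8} mod 17 = -1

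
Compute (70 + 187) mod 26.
23

(70 + 187) = 257
257 mod 26 = 23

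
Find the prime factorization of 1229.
1229

Divide by primes starting from smallest:
1229 ÷ 1229 = 1

1229 = 1229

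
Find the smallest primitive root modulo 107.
p - 1 = 106 has prime divisors 2, 53. h is a primitive root mod 107 iff h^(106/q) ≢ 1 (mod 107) for each such q.
h = 2: 2^53 ≡ 106, 2^2 ≡ 4 (mod 107); none is 1, so 2 has order 106 and is a primitive root.
The smallest primitive root mod 107 is g = 2.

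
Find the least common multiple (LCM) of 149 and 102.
15198

First find GCD(149, 102) using the Euclidean algorithm:
149 = 1 × 102 + 47
102 = 2 × 47 + 8
47 = 5 × 8 + 7
8 = 1 × 7 + 1
7 = 7 × 1 + 0
GCD(149, 102) = 1

LCM formula: LCM(a, b) = (a × b) / GCD(a, b)
LCM(149, 102) = (149 × 102) / 1
LCM(149, 102) = 15198 / 1
LCM(149, 102) = 15198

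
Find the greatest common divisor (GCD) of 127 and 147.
1

Using the Euclidean algorithm:
127 = 0 × 147 + 127
147 = 1 × 127 + 20
127 = 6 × 20 + 7
20 = 2 × 7 + 6
7 = 1 × 6 + 1
6 = 6 × 1 + 0

GCD(127, 147) = 1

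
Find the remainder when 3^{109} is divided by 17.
By Fermat: 3^{16} ≡ 1 (mod 17). 109 = 6×16 + 13. So 3^{109} ≡ 3^{13} ≡ 12 (mod 17)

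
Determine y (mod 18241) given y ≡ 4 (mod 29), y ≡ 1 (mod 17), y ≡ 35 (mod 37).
16389

Using the Chinese Remainder Theorem:
M = product of moduli = 18241
For equation 1: M_1 = 629, 629 ≡ 20 (mod 29), inverse of 629 mod 29 is 16 (check: 20 × 16 = 320 ≡ 1 (mod 29))
For equation 2: M_2 = 1073, 1073 ≡ 2 (mod 17), inverse of 1073 mod 17 is 9 (check: 2 × 9 = 18 ≡ 1 (mod 17))
For equation 3: M_3 = 493, 493 ≡ 12 (mod 37), inverse of 493 mod 37 is 34 (check: 12 × 34 = 408 ≡ 1 (mod 37))
Combine: y ≡ Σ r_i×M_i×(M_i⁻¹ mod m_i) = 4×629×16 + 1×1073×9 + 35×493×34 = 40256 + 9657 + 586670 = 636583
636583 mod 18241 = 16389
y ≡ 16389 (mod 18241)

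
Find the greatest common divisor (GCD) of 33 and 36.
3

Using the Euclidean algorithm:
33 = 0 × 36 + 33
36 = 1 × 33 + 3
33 = 11 × 3 + 0

GCD(33, 36) = 3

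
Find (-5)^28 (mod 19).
Using Fermat: (-5)^{18} ≡ 1 (mod 19). 28 ≡ 10 (mod 18). So (-5)^{28} ≡ (-5)^{10} ≡ 5 (mod 19)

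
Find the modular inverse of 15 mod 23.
15^(-1) ≡ 20 (mod 23). Verification: 15 × 20 = 300 ≡ 1 (mod 23)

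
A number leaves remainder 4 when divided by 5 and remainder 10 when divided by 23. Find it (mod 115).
M = 5 × 23 = 115. M₁ = 23, y₁ ≡ 2 (mod 5). M₂ = 5, y₂ ≡ 14 (mod 23). m = 4×23×2 + 10×5×14 ≡ 79 (mod 115)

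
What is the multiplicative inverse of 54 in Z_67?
36

Using Extended Euclidean Algorithm:
gcd(54, 67) = 1
Bezout coefficients: 54 × -31 + 67 × 25 = 1
So 54 × -31 ≡ 1 (mod 67)
The inverse is -31 mod 67 = 36
Verification: 54 × 36 = 1944 = 29 × 67 + 1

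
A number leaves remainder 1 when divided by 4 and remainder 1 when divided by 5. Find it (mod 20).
M = 4 × 5 = 20. M₁ = 5, y₁ ≡ 1 (mod 4). M₂ = 4, y₂ ≡ 4 (mod 5). n = 1×5×1 + 1×4×4 ≡ 1 (mod 20)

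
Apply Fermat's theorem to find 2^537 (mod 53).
By Fermat: 2^{52} ≡ 1 (mod 53). 537 ≡ 17 (mod 52). So 2^{537} ≡ 2^{17} ≡ 3 (mod 53)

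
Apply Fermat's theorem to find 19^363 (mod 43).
By Fermat: 19^{42} ≡ 1 (mod 43). 363 = 8×42 + 27. So 19^{363} ≡ 19^{27} ≡ 32 (mod 43)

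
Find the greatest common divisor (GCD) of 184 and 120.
8

Using the Euclidean algorithm:
184 = 1 × 120 + 64
120 = 1 × 64 + 56
64 = 1 × 56 + 8
56 = 7 × 8 + 0

GCD(184, 120) = 8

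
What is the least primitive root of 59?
2

A primitive root g modulo p has order p-1 = 58
Prime divisors of 58: [2, 29]
g is a primitive root iff g^(58/q) ≢ 1 (mod 59) for each prime divisor q
Testing small values:
  g = 2: 2^29 ≡ 58, 2^2 ≡ 4 (mod 59) → none is 1, primitive root!
The smallest primitive root is 2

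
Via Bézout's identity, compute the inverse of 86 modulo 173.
Extended GCD: 86(-2) + 173(1) = 1. So 86^(-1) ≡ 171 ≡ 171 (mod 173). Verify: 86 × 171 = 14706 ≡ 1 (mod 173)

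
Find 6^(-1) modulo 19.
16

Using Extended Euclidean Algorithm:
gcd(6, 19) = 1
Bezout coefficients: 6 × -3 + 19 × 1 = 1
So 6 × -3 ≡ 1 (mod 19)
The inverse is -3 mod 19 = 16
Verification: 6 × 16 = 96 = 5 × 19 + 1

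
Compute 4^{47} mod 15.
4

Using successive squaring:
Binary expansion of 47: 101111
Powers of 4 mod 15 (each is the square of the previous):
  4^1 ≡ 4 (mod 15)
  4^2 ≡ 4² = 16 ≡ 1 (mod 15)
  4^4 ≡ 1² = 1 ≡ 1 (mod 15)
  4^8 ≡ 1² = 1 ≡ 1 (mod 15)
  4^16 ≡ 1² = 1 ≡ 1 (mod 15)
  4^32 ≡ 1² = 1 ≡ 1 (mod 15)
47 = 32 + 8 + 4 + 2 + 1, so 4^47 = 4^32 × 4^8 × 4^4 × 4^2 × 4^1 ≡ 1 × 1 × 1 × 1 × 4 (mod 15)
Multiplying step by step:
  1 × 1 = 1 ≡ 1 (mod 15)
  1 × 1 = 1 ≡ 1 (mod 15)
  1 × 1 = 1 ≡ 1 (mod 15)
  1 × 4 = 4 ≡ 4 (mod 15)
Result: 4^47 ≡ 4 (mod 15)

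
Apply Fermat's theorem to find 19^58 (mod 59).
By Fermat's Little Theorem, 19^{58} ≡ 1 (mod 59) since 59 is prime and gcd(19, 59) = 1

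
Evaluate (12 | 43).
(12/43) = 12^{21} mod 43 = -1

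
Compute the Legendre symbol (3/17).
(3/17) = 3^{8} mod 17 = -1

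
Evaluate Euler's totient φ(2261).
1728

Prime factorization: 2261 = 7 × 17 × 19
Using the formula φ(n) = n × Π(1 - 1/p) for each prime factor p:
φ(2261) = 2261 × (1 - 1/7) × (1 - 1/17) × (1 - 1/19)
φ(2261) = 1728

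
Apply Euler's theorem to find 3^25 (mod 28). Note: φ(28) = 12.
By Euler: 3^{12} ≡ 1 (mod 28) since gcd(3, 28) = 1. 25 = 2×12 + 1. So 3^{25} ≡ 3^{1} ≡ 3 (mod 28)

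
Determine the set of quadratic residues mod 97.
QRs mod 97: {1, 2, 3, 4, 6, 8, 9, 11, 12, 16, 18, 22, 24, 25, 27, 31, 32, 33, 35, 36, 43, 44, 47, 48, 49, 50, 53, 54, 61, 62, 64, 65, 66, 70, 72, 73, 75, 79, 81, 85, 86, 88, 89, 91, 93, 94, 95, 96}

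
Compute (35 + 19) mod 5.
4

(35 + 19) = 54
54 mod 5 = 4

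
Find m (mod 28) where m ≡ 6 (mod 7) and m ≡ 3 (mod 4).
M = 7 × 4 = 28. M₁ = 4, y₁ ≡ 2 (mod 7). M₂ = 7, y₂ ≡ 3 (mod 4). m = 6×4×2 + 3×7×3 ≡ 27 (mod 28)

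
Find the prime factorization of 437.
19 × 23

Divide by primes starting from smallest:
437 ÷ 19 = 23
23 ÷ 23 = 1

437 = 19 × 23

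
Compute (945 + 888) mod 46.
39

(945 + 888) = 1833
1833 mod 46 = 39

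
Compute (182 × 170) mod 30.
10

(182 × 170) = 30940
30940 mod 30 = 10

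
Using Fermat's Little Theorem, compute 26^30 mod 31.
By Fermat's Little Theorem, 26^{30} ≡ 1 (mod 31) since 31 is prime and gcd(26, 31) = 1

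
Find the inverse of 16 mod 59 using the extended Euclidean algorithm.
Extended GCD: 16(-11) + 59(3) = 1. So 16^(-1) ≡ 48 ≡ 48 (mod 59). Verify: 16 × 48 = 768 ≡ 1 (mod 59)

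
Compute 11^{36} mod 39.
1

Using successive squaring:
Binary expansion of 36: 100100
Powers of 11 mod 39 (each is the square of the previous):
  11^1 ≡ 11 (mod 39)
  11^2 ≡ 11² = 121 ≡ 4 (mod 39)
  11^4 ≡ 4² = 16 ≡ 16 (mod 39)
  11^8 ≡ 16² = 256 ≡ 22 (mod 39)
  11^16 ≡ 22² = 484 ≡ 16 (mod 39)
  11^32 ≡ 16² = 256 ≡ 22 (mod 39)
36 = 32 + 4, so 11^36 = 11^32 × 11^4 ≡ 22 × 16 (mod 39)
Multiplying step by step:
  22 × 16 = 352 ≡ 1 (mod 39)
Result: 11^36 ≡ 1 (mod 39)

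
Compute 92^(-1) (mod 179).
92^(-1) ≡ 72 (mod 179). Verification: 92 × 72 = 6624 ≡ 1 (mod 179)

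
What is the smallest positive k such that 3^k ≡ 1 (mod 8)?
Powers of 3 mod 8: 3^1≡3, 3^2≡1. Order = 2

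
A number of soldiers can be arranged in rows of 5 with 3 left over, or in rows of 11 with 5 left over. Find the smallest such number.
M = 5 × 11 = 55. M₁ = 11, y₁ ≡ 1 (mod 5). M₂ = 5, y₂ ≡ 9 (mod 11). t = 3×11×1 + 5×5×9 ≡ 38 (mod 55). The smallest positive such number is 38.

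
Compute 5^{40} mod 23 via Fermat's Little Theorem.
6

By Fermat's Little Theorem, a^(p-1) ≡ 1 (mod p) for prime p and gcd(a, p) = 1
Here p = 23, so 5^22 ≡ 1 (mod 23)
We can reduce the exponent: 40 mod 22 = 18
So 5^40 ≡ 5^18 (mod 23)
Computing: 5^18 mod 23 = 6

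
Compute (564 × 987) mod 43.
33

(564 × 987) = 556668
556668 mod 43 = 33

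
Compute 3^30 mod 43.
Using repeated squaring. 30 = 16 + 8 + 4 + 2 (binary 11110). Repeated squaring mod 43: 3^1 ≡ 3; 3^2 ≡ 3² = 9 ≡ 9; 3^4 ≡ 9² = 81 ≡ 38; 3^8 ≡ 38² = 1444 ≡ 25; 3^16 ≡ 25² = 625 ≡ 23. Multiply: 3^30 = 3^16 × 3^8 × 3^4 × 3^2 ≡ 23 × 25 × 38 × 9 (mod 43): 23 × 25 = 575 ≡ 16; 16 × 38 = 608 ≡ 6; 6 × 9 = 54 ≡ 11. So 3^30 ≡ 11 (mod 43).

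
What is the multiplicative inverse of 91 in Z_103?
91^(-1) ≡ 60 (mod 103). Verification: 91 × 60 = 5460 ≡ 1 (mod 103)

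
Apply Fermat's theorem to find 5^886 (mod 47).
By Fermat: 5^{46} ≡ 1 (mod 47). 886 ≡ 12 (mod 46). So 5^{886} ≡ 5^{12} ≡ 18 (mod 47)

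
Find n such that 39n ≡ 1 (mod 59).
39^(-1) ≡ 56 (mod 59). Verification: 39 × 56 = 2184 ≡ 1 (mod 59)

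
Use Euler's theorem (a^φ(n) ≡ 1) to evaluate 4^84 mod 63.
By Euler: 4^{36} ≡ 1 (mod 63) since gcd(4, 63) = 1. 84 = 2×36 + 12. So 4^{84} ≡ 4^{12} ≡ 1 (mod 63)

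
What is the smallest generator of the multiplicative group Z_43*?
p - 1 = 42 has prime divisors 2, 3, 7. h is a primitive root mod 43 iff h^(42/q) ≢ 1 (mod 43) for each such q.
h = 2: 2^21 ≡ 42, 2^14 ≡ 1, 2^6 ≡ 21 (mod 43); 2^14 ≡ 1, so not a primitive root.
h = 3: 3^21 ≡ 42, 3^14 ≡ 36, 3^6 ≡ 41 (mod 43); none is 1, so 3 has order 42 and is a primitive root.
The smallest primitive root mod 43 is g = 3.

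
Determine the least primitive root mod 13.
p - 1 = 12 has prime divisors 2, 3. h is a primitive root mod 13 iff h^(12/q) ≢ 1 (mod 13) for each such q.
h = 2: 2^6 ≡ 12, 2^4 ≡ 3 (mod 13); none is 1, so 2 has order 12 and is a primitive root.
The smallest primitive root mod 13 is g = 2.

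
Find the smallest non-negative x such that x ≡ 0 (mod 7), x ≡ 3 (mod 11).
14

Using the Chinese Remainder Theorem:
M = product of moduli = 77
For equation 1: M_1 = 11, 11 ≡ 4 (mod 7), inverse of 11 mod 7 is 2 (check: 4 × 2 = 8 ≡ 1 (mod 7))
For equation 2: M_2 = 7, 7 ≡ 7 (mod 11), inverse of 7 mod 11 is 8 (check: 7 × 8 = 56 ≡ 1 (mod 11))
Combine: x ≡ Σ r_i×M_i×(M_i⁻¹ mod m_i) = 0×11×2 + 3×7×8 = 0 + 168 = 168
168 mod 77 = 14
x ≡ 14 (mod 77)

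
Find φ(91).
72

Prime factorization: 91 = 7 × 13
Using the formula φ(n) = n × Π(1 - 1/p) for each prime factor p:
φ(91) = 91 × (1 - 1/7) × (1 - 1/13)
φ(91) = 72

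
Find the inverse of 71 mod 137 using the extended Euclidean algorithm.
Extended GCD: 71(-27) + 137(14) = 1. So 71^(-1) ≡ 110 ≡ 110 (mod 137). Verify: 71 × 110 = 7810 ≡ 1 (mod 137)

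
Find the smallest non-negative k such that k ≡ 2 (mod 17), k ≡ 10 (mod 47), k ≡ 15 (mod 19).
4898

Using the Chinese Remainder Theorem:
M = product of moduli = 15181
For equation 1: M_1 = 893, 893 ≡ 9 (mod 17), inverse of 893 mod 17 is 2 (check: 9 × 2 = 18 ≡ 1 (mod 17))
For equation 2: M_2 = 323, 323 ≡ 41 (mod 47), inverse of 323 mod 47 is 39 (check: 41 × 39 = 1599 ≡ 1 (mod 47))
For equation 3: M_3 = 799, 799 ≡ 1 (mod 19), inverse of 799 mod 19 is 1 (check: 1 × 1 = 1 ≡ 1 (mod 19))
Combine: k ≡ Σ r_i×M_i×(M_i⁻¹ mod m_i) = 2×893×2 + 10×323×39 + 15×799×1 = 3572 + 125970 + 11985 = 141527
141527 mod 15181 = 4898
k ≡ 4898 (mod 15181)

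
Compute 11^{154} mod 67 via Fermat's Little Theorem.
29

By Fermat's Little Theorem, a^(p-1) ≡ 1 (mod p) for prime p and gcd(a, p) = 1
Here p = 67, so 11^66 ≡ 1 (mod 67)
We can reduce the exponent: 154 mod 66 = 22
So 11^154 ≡ 11^22 (mod 67)
Computing: 11^22 mod 67 = 29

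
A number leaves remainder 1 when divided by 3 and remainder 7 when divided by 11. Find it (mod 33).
M = 3 × 11 = 33. M₁ = 11, y₁ ≡ 2 (mod 3). M₂ = 3, y₂ ≡ 4 (mod 11). n = 1×11×2 + 7×3×4 ≡ 7 (mod 33)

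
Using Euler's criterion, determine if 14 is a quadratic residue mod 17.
By Euler's criterion: 14^{8} ≡ 16 (mod 17). Since this equals -1 (≡ 16), 14 is not a QR.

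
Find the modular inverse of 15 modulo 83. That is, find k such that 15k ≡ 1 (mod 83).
72

Using Extended Euclidean Algorithm:
gcd(15, 83) = 1
Bezout coefficients: 15 × -11 + 83 × 2 = 1
So 15 × -11 ≡ 1 (mod 83)
The inverse is -11 mod 83 = 72
Verification: 15 × 72 = 1080 = 13 × 83 + 1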